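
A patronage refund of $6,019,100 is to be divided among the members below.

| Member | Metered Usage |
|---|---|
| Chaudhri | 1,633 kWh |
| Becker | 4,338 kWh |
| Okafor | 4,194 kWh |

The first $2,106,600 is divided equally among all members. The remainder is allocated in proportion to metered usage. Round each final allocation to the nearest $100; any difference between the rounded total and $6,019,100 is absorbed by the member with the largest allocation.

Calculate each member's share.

Chaudhri: $1,330,700 | Becker: $2,371,900 | Okafor: $2,316,500

Equal tier: $2,106,600 ÷ 3 = $702,200 apiece.
Remainder $3,912,500 by metered usage (total 10,165): Chaudhri 628,540.33 → $628,500; Becker 1,669,692.57 → $1,669,700; Okafor 1,614,267.09 → $1,614,300.
Totals: Chaudhri $702,200 + $628,500 = $1,330,700; Becker $702,200 + $1,669,700 = $2,371,900; Okafor $702,200 + $1,614,300 = $2,316,500.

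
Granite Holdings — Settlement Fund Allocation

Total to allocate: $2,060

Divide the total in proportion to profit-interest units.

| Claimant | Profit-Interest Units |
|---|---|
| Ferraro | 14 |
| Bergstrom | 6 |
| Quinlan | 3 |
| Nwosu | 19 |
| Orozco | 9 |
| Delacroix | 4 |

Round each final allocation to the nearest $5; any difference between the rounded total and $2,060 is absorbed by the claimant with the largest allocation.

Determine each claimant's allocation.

Ferraro: $525; Bergstrom: $225; Quinlan: $110; Nwosu: $715; Orozco: $335; Delacroix: $150

Total profit-interest units = 55.
Raw shares: Ferraro 14/55 × $2,060 = 524.36; Bergstrom 6/55 × $2,060 = 224.73; Quinlan 3/55 × $2,060 = 112.36; Nwosu 19/55 × $2,060 = 711.64; Orozco 9/55 × $2,060 = 337.09; Delacroix 4/55 × $2,060 = 149.82.
At nearest $5: Ferraro $525; Bergstrom $225; Quinlan $110; Nwosu $710; Orozco $335; Delacroix $150. Sum = $2,055.
Difference $2,060 − $2,055 = +$5 applied to largest allocation (Nwosu): Nwosu becomes $715.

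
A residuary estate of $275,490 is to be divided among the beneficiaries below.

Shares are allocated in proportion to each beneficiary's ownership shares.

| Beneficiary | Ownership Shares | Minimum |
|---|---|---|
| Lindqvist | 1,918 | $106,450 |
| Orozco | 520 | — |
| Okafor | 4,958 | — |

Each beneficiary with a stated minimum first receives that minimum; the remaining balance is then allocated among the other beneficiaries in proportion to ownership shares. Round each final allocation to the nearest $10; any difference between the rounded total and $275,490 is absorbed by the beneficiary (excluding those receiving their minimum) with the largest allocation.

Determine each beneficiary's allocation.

Lindqvist: $106,450 · Orozco: $16,050 · Okafor: $152,990

Fund the minimums — Lindqvist $106,450. Residual $169,040.
Residual split over remaining ownership shares 5,478: Orozco 16,046.15 → $16,050; Okafor 152,993.85 → $152,990.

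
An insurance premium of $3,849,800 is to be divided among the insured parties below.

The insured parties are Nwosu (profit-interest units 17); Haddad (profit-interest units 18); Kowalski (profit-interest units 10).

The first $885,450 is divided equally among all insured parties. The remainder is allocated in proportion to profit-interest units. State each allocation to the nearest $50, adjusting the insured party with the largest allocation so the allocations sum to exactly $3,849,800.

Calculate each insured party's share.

Nwosu: $1,415,000 | Haddad: $1,480,900 | Kowalski: $953,900

Equal tier: $885,450 ÷ 3 = $295,150 apiece.
Remainder $2,964,350 by profit-interest units (total 45): Nwosu 1,119,865.56 → $1,119,850; Haddad 1,185,740.00 → $1,185,750; Kowalski 658,744.44 → $658,750.
Totals: Nwosu $295,150 + $1,119,850 = $1,415,000; Haddad $295,150 + $1,185,750 = $1,480,900; Kowalski $295,150 + $658,750 = $953,900.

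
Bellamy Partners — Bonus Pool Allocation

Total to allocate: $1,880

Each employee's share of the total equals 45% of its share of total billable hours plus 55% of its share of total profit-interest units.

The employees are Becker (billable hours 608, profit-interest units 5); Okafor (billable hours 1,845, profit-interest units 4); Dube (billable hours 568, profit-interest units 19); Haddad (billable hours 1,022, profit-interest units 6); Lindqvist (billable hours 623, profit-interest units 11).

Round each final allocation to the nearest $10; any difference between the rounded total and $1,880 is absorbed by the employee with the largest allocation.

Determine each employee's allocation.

Becker: $230; Okafor: $430; Dube: $530; Haddad: $320; Lindqvist: $370

Totals — billable hours 4,666, profit-interest units 45.
Composite weights (45% billable hours + 55% profit-interest units): Becker 0.1197; Okafor 0.2268; Dube 0.2870; Haddad 0.1719; Lindqvist 0.1945.
Pro-rata amounts: Becker 225.13; Okafor 426.43; Dube 539.56; Haddad 323.17; Lindqvist 365.71.
Rounded to nearest $10: Becker $230; Okafor $430; Dube $540; Haddad $320; Lindqvist $370. Sum = $1,890.
Difference $1,880 − $1,890 = −$10 applied to largest allocation (Dube): Dube becomes $530.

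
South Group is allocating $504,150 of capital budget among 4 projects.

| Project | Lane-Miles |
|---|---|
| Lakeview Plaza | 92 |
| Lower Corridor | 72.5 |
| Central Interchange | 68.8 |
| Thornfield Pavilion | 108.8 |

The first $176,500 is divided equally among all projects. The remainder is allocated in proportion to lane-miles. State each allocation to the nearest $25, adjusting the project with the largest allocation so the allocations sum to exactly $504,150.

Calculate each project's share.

$176,500 shared equally gives $44,125 per project.
Remainder $327,650 by lane-miles (total 342.1): Lakeview Plaza 88,114.00 → $88,125; Lower Corridor 69,437.66 → $69,450; Central Interchange 65,893.95 → $65,900; Thornfield Pavilion 104,204.38 → $104,200.
Rounding difference −$25 on remainder applied to Thornfield Pavilion.
Totals: Lakeview Plaza $44,125 + $88,125 = $132,250; Lower Corridor $44,125 + $69,450 = $113,575; Central Interchange $44,125 + $65,900 = $110,025; Thornfield Pavilion $44,125 + $104,175 = $148,300.

Lakeview Plaza: $132,250; Lower Corridor: $113,575; Central Interchange: $110,025; Thornfield Pavilion: $148,300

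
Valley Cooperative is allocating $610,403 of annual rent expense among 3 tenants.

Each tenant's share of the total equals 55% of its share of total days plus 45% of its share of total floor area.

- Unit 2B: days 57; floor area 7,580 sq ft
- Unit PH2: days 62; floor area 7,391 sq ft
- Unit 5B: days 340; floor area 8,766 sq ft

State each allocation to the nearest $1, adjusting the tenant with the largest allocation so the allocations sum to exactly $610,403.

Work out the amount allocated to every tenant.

Totals — days 459, floor area 23,737.
Combined weights (55% days + 45% floor area): Unit 2B 0.2120; Unit PH2 0.2144; Unit 5B 0.5736.
Pro-rata amounts: Unit 2B 129,405.66; Unit PH2 130,875.67; Unit 5B 350,121.67.
At nearest $1: Unit 2B $129,406; Unit PH2 $130,876; Unit 5B $350,122. Sum = $610,404.
Difference $610,403 − $610,404 = −$1 applied to largest allocation (Unit 5B): Unit 5B becomes $350,121.

Unit 2B: $129,406 | Unit PH2: $130,876 | Unit 5B: $350,121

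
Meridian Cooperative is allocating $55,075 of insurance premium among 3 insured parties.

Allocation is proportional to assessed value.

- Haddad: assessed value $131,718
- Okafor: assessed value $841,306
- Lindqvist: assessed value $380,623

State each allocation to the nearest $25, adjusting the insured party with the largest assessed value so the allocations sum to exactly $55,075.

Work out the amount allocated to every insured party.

Combined assessed value = 1,353,647.
Unrounded shares: Haddad 131,718/1,353,647 × $55,075 = 5,359.13; Okafor 841,306/1,353,647 × $55,075 = 34,229.70; Lindqvist 380,623/1,353,647 × $55,075 = 15,486.17.
At nearest $25: Haddad $5,350; Okafor $34,225; Lindqvist $15,475. Sum = $55,050.
Difference $55,075 − $55,050 = +$25 applied to largest assessed value (Okafor): Okafor becomes $34,250.

Haddad: $5,350; Okafor: $34,250; Lindqvist: $15,475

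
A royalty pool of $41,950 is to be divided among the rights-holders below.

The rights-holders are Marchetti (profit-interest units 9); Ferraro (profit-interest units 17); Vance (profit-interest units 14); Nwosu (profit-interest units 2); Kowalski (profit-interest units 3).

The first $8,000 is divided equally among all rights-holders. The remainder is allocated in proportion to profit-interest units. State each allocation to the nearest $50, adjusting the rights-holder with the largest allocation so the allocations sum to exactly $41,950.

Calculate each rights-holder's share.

Marchetti: $8,400 · Ferraro: $14,450 · Vance: $12,150 · Nwosu: $3,100 · Kowalski: $3,850

First tranche $8,000 split equally: $1,600 each.
Remainder $33,950 by profit-interest units (total 45): Marchetti 6,790.00 → $6,800; Ferraro 12,825.56 → $12,850; Vance 10,562.22 → $10,550; Nwosu 1,508.89 → $1,500; Kowalski 2,263.33 → $2,250.
Totals: Marchetti $1,600 + $6,800 = $8,400; Ferraro $1,600 + $12,850 = $14,450; Vance $1,600 + $10,550 = $12,150; Nwosu $1,600 + $1,500 = $3,100; Kowalski $1,600 + $2,250 = $3,850.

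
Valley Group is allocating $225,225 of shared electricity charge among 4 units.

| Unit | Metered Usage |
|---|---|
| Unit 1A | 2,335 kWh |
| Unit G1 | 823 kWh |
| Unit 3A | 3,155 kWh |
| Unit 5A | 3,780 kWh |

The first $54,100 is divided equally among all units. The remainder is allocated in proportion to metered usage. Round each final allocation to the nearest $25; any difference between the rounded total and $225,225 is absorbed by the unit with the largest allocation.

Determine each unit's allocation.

$54,100 shared equally gives $13,525 per unit.
Remainder $171,125 by metered usage (total 10,093): Unit 1A 39,589.51 → $39,600; Unit G1 13,953.82 → $13,950; Unit 3A 53,492.46 → $53,500; Unit 5A 64,089.22 → $64,100.
Rounding difference −$25 on remainder applied to Unit 5A.
Totals: Unit 1A $13,525 + $39,600 = $53,125; Unit G1 $13,525 + $13,950 = $27,475; Unit 3A $13,525 + $53,500 = $67,025; Unit 5A $13,525 + $64,075 = $77,600.

Unit 1A: $53,125; Unit G1: $27,475; Unit 3A: $67,025; Unit 5A: $77,600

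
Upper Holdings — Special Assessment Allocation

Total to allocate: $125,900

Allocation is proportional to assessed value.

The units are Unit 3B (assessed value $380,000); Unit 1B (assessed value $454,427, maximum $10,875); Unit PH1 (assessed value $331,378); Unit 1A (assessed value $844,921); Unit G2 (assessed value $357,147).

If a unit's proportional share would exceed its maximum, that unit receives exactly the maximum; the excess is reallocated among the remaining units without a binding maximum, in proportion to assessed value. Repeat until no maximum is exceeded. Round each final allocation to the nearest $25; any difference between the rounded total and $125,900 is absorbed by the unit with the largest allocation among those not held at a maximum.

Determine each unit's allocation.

Total assessed value = 2,367,873.
Pro-rata shares before constraints: Unit 3B 20,204.63; Unit 1B 24,161.92; Unit PH1 17,619.40; Unit 1A 44,924.52; Unit G2 18,989.54.
Held at cap: Unit 1B ($10,875); residual $115,025 reallocated over remaining assessed value 1,913,446.
Remaining shares: Unit 3B 22,843.34 → $22,850; Unit PH1 19,920.48 → $19,925; Unit 1A 50,791.63 → $50,800; Unit G2 21,469.55 → $21,475.
Rounding difference −$25 applied to Unit 1A → $50,775.

Unit 3B: $22,850 · Unit 1B: $10,875 · Unit PH1: $19,925 · Unit 1A: $50,775 · Unit G2: $21,475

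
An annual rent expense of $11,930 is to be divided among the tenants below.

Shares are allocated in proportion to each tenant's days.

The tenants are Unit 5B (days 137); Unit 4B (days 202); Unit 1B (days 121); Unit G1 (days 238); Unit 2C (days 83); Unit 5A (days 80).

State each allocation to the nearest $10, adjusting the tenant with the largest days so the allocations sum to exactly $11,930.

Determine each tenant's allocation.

Combined days = 137 + 202 + 121 + 238 + 83 + 80 = 861.
Pro-rata amounts: Unit 5B 1,898.27; Unit 4B 2,798.91; Unit 1B 1,676.57; Unit G1 3,297.72; Unit 2C 1,150.05; Unit 5A 1,108.48.
After rounding ($10): Unit 5B $1,900; Unit 4B $2,800; Unit 1B $1,680; Unit G1 $3,300; Unit 2C $1,150; Unit 5A $1,110. Sum = $11,940.
Difference $11,930 − $11,940 = −$10 applied to largest days (Unit G1): Unit G1 becomes $3,290.

Unit 5B: $1,900 · Unit 4B: $2,800 · Unit 1B: $1,680 · Unit G1: $3,290 · Unit 2C: $1,150 · Unit 5A: $1,110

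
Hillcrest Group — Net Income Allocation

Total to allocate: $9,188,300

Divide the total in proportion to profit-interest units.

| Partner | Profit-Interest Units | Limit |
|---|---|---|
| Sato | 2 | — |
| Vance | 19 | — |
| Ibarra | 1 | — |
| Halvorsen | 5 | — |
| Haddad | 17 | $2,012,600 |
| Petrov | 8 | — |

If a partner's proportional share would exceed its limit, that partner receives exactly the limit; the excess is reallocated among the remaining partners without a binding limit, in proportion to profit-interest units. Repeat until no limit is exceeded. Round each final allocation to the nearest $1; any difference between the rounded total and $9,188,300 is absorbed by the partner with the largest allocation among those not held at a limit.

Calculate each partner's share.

Combined profit-interest units = 52.
Pro-rata shares before constraints: Sato 353,396.15; Vance 3,357,263.46; Ibarra 176,698.08; Halvorsen 883,490.38; Haddad 3,003,867.31; Petrov 1,413,584.62.
Capped: Haddad ($2,012,600); balance $7,175,700 reallocated over remaining profit-interest units 35.
Shares after redistribution: Sato 410,040.00 → $410,040; Vance 3,895,380.00 → $3,895,380; Ibarra 205,020.00 → $205,020; Halvorsen 1,025,100.00 → $1,025,100; Petrov 1,640,160.00 → $1,640,160.

Sato: $410,040; Vance: $3,895,380; Ibarra: $205,020; Halvorsen: $1,025,100; Haddad: $2,012,600; Petrov: $1,640,160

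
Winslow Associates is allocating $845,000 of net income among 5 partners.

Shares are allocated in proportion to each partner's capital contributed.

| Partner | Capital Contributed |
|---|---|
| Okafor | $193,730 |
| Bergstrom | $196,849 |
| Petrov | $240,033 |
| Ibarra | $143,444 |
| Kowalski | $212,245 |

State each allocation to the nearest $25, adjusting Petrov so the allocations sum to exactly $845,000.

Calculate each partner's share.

Sum of capital contributed: 986,301.
Raw shares: Okafor 193,730/986,301 × $845,000 = 165,975.55; Bergstrom 196,849/986,301 × $845,000 = 168,647.71; Petrov 240,033/986,301 × $845,000 = 205,645.02; Ibarra 143,444/986,301 × $845,000 = 122,893.70; Kowalski 212,245/986,301 × $845,000 = 181,838.02.
After rounding ($25): Okafor $165,975; Bergstrom $168,650; Petrov $205,650; Ibarra $122,900; Kowalski $181,850. Sum = $845,025.
Difference $845,000 − $845,025 = −$25 applied to Petrov: Petrov becomes $205,625.

Okafor: $165,975; Bergstrom: $168,650; Petrov: $205,625; Ibarra: $122,900; Kowalski: $181,850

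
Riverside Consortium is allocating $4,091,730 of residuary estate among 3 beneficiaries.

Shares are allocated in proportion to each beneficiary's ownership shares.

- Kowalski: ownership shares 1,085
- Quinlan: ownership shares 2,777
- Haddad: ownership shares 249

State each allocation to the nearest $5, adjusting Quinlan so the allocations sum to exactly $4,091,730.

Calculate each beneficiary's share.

Sum of ownership shares: 4,111.
Raw shares: Kowalski 1,085/4,111 × $4,091,730 = 1,079,914.14; Quinlan 2,777/4,111 × $4,091,730 = 2,763,983.02; Haddad 249/4,111 × $4,091,730 = 247,832.83.
At nearest $5: Kowalski $1,079,915; Quinlan $2,763,985; Haddad $247,835. Sum = $4,091,735.
Difference $4,091,730 − $4,091,735 = −$5 applied to Quinlan: Quinlan becomes $2,763,980.

Kowalski: $1,079,915 | Quinlan: $2,763,980 | Haddad: $247,835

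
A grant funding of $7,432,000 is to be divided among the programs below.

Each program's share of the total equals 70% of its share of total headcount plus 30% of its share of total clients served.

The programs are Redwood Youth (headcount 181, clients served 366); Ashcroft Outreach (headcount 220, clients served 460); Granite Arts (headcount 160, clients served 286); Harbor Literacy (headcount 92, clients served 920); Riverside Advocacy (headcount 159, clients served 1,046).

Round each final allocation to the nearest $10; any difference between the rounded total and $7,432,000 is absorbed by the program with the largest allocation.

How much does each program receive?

Totals — headcount 812, clients served 3,078.
Composite weights (70% headcount + 30% clients served): Redwood Youth 0.1917; Ashcroft Outreach 0.2345; Granite Arts 0.1658; Harbor Literacy 0.1690; Riverside Advocacy 0.2390.
Raw shares: Redwood Youth 1,424,766.40; Ashcroft Outreach 1,742,725.82; Granite Arts 1,232,272.26; Harbor Literacy 1,255,851.64; Riverside Advocacy 1,776,383.88.
After rounding ($10): Redwood Youth $1,424,770; Ashcroft Outreach $1,742,730; Granite Arts $1,232,270; Harbor Literacy $1,255,850; Riverside Advocacy $1,776,380. Sum = $7,432,000.
No rounding difference to absorb.

Redwood Youth: $1,424,770 · Ashcroft Outreach: $1,742,730 · Granite Arts: $1,232,270 · Harbor Literacy: $1,255,850 · Riverside Advocacy: $1,776,380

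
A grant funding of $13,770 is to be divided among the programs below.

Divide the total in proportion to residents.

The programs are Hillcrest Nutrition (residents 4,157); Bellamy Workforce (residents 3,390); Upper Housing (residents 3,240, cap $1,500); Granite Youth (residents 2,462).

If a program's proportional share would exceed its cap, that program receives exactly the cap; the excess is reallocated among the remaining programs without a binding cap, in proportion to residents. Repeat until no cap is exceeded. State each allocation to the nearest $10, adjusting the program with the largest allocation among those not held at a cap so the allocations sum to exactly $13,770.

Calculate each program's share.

Total residents = 13,249.
Pro-rata shares before constraints: Hillcrest Nutrition 4,320.47; Bellamy Workforce 3,523.31; Upper Housing 3,367.41; Granite Youth 2,558.82.
Held at cap: Upper Housing ($1,500); remaining pool $12,270 reallocated over remaining residents 10,009.
Remaining shares: Hillcrest Nutrition 5,096.05 → $5,100; Bellamy Workforce 4,155.79 → $4,160; Granite Youth 3,018.16 → $3,020.
Rounding difference −$10 applied to Hillcrest Nutrition → $5,090.

Hillcrest Nutrition: $5,090; Bellamy Workforce: $4,160; Upper Housing: $1,500; Granite Youth: $3,020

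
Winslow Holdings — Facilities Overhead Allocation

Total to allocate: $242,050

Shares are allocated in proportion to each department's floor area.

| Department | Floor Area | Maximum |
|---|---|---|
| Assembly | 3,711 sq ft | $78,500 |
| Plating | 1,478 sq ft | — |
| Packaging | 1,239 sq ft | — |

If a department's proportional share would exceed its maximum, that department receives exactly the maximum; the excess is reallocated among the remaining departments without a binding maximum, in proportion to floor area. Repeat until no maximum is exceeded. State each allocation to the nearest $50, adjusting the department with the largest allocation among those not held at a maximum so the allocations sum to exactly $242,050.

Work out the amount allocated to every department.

Combined floor area = 6,428.
Proportional shares (ignoring caps): Assembly 139,739.82; Plating 55,654.93; Packaging 46,655.25.
Held at cap: Assembly ($78,500); balance $163,550 reallocated over remaining floor area 2,717.
Remaining shares: Plating 88,968.31 → $88,950; Packaging 74,581.69 → $74,600.

Assembly: $78,500 · Plating: $88,950 · Packaging: $74,600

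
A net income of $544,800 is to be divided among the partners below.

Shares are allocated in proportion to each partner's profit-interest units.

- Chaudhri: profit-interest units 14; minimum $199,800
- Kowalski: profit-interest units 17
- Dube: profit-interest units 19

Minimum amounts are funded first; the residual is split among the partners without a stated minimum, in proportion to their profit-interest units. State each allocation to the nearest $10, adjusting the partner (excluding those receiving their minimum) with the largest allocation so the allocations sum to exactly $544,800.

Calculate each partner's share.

Chaudhri: $199,800 | Kowalski: $162,920 | Dube: $182,080

Fund the minimums — Chaudhri $199,800. Remaining pool $345,000.
Remaining pool split over remaining profit-interest units 36: Kowalski 162,916.67 → $162,920; Dube 182,083.33 → $182,080.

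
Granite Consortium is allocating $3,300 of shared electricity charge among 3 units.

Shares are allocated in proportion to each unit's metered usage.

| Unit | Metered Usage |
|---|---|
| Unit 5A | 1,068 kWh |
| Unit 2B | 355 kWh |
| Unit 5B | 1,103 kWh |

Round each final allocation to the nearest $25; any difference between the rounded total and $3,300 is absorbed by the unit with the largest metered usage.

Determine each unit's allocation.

Total metered usage = 2,526.
Pro-rata amounts: Unit 5A 1,068/2,526 × $3,300 = 1,395.25; Unit 2B 355/2,526 × $3,300 = 463.78; Unit 5B 1,103/2,526 × $3,300 = 1,440.97.
After rounding ($25): Unit 5A $1,400; Unit 2B $475; Unit 5B $1,450. Sum = $3,325.
Difference $3,300 − $3,325 = −$25 applied to largest metered usage (Unit 5B): Unit 5B becomes $1,425.

Unit 5A: $1,400 · Unit 2B: $475 · Unit 5B: $1,425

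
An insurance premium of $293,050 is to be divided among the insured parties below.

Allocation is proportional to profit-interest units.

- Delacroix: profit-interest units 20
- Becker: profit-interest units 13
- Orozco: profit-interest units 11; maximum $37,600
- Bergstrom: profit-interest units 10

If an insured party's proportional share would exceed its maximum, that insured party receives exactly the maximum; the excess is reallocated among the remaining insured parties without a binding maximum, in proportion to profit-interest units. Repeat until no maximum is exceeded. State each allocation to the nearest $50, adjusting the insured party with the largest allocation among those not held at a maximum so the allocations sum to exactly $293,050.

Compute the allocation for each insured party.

Delacroix: $118,800; Becker: $77,250; Orozco: $37,600; Bergstrom: $59,400

Combined profit-interest units = 54.
Pro-rata shares before constraints: Delacroix 108,537.04; Becker 70,549.07; Orozco 59,695.37; Bergstrom 54,268.52.
Held at cap: Orozco ($37,600); residual $255,450 reallocated over remaining profit-interest units 43.
Redistributed shares: Delacroix 118,813.95 → $118,800; Becker 77,229.07 → $77,250; Bergstrom 59,406.98 → $59,400.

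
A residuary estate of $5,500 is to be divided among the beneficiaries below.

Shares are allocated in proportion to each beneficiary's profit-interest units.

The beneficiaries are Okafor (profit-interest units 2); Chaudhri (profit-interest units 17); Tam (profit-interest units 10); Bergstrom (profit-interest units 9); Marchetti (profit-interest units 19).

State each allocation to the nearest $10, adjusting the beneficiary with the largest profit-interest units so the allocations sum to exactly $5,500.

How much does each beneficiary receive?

Total profit-interest units = 57.
Proportional shares: Okafor 2/57 × $5,500 = 192.98; Chaudhri 17/57 × $5,500 = 1,640.35; Tam 10/57 × $5,500 = 964.91; Bergstrom 9/57 × $5,500 = 868.42; Marchetti 19/57 × $5,500 = 1,833.33.
Rounded to nearest $10: Okafor $190; Chaudhri $1,640; Tam $960; Bergstrom $870; Marchetti $1,830. Sum = $5,490.
Difference $5,500 − $5,490 = +$10 applied to largest profit-interest units (Marchetti): Marchetti becomes $1,840.

Okafor: $190 | Chaudhri: $1,640 | Tam: $960 | Bergstrom: $870 | Marchetti: $1,840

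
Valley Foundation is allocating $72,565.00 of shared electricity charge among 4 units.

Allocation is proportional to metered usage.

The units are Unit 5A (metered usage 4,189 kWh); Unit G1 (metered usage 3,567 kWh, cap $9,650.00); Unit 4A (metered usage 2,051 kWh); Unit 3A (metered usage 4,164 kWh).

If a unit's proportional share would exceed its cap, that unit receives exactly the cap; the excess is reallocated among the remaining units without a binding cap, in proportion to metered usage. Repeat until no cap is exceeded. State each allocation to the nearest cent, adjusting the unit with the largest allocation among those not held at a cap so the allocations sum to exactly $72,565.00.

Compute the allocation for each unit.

Unit 5A: $25,331.70 | Unit G1: $9,650.00 | Unit 4A: $12,402.79 | Unit 3A: $25,180.51

Total metered usage = 13,971.
Unconstrained shares: Unit 5A 21,757.5539; Unit G1 18,526.9025; Unit 4A 10,652.8391; Unit 3A 21,627.7045.
Cap binds for Unit G1 ($9,650.00); residual $62,915.00 reallocated over remaining metered usage 10,404.
Remaining shares: Unit 5A 25,331.6931 → $25,331.69; Unit 4A 12,402.7936 → $12,402.79; Unit 3A 25,180.5133 → $25,180.51.
Rounding difference +$0.01 applied to Unit 5A → $25,331.70.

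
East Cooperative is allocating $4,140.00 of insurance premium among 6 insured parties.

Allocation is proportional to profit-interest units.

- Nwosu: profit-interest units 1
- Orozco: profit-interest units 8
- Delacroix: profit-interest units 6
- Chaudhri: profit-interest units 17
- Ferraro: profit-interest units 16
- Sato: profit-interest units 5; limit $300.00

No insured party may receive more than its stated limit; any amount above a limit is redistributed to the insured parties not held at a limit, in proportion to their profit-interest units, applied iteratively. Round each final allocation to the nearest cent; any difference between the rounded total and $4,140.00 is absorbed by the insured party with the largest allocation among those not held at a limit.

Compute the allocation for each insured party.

Profit-interest units total: 53.
Pro-rata shares before constraints: Nwosu 78.1132; Orozco 624.9057; Delacroix 468.6792; Chaudhri 1,327.9245; Ferraro 1,249.8113; Sato 390.5660.
Cap binds for Sato ($300.00); balance $3,840.00 reallocated over remaining profit-interest units 48.
Redistributed shares: Nwosu 80.0000 → $80.00; Orozco 640.0000 → $640.00; Delacroix 480.0000 → $480.00; Chaudhri 1,360.0000 → $1,360.00; Ferraro 1,280.0000 → $1,280.00.

Nwosu: $80.00; Orozco: $640.00; Delacroix: $480.00; Chaudhri: $1,360.00; Ferraro: $1,280.00; Sato: $300.00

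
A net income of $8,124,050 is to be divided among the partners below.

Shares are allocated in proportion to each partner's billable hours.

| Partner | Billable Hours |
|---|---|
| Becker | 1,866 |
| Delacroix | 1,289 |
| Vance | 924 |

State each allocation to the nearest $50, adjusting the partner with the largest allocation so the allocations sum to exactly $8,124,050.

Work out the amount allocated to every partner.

Combined billable hours = 4,079.
Proportional shares: Becker 1,866/4,079 × $8,124,050 = 3,716,469.06; Delacroix 1,289/4,079 × $8,124,050 = 2,567,271.50; Vance 924/4,079 × $8,124,050 = 1,840,309.44.
After rounding ($50): Becker $3,716,450; Delacroix $2,567,250; Vance $1,840,300. Sum = $8,124,000.
Difference $8,124,050 − $8,124,000 = +$50 applied to largest allocation (Becker): Becker becomes $3,716,500.

Becker: $3,716,500 · Delacroix: $2,567,250 · Vance: $1,840,300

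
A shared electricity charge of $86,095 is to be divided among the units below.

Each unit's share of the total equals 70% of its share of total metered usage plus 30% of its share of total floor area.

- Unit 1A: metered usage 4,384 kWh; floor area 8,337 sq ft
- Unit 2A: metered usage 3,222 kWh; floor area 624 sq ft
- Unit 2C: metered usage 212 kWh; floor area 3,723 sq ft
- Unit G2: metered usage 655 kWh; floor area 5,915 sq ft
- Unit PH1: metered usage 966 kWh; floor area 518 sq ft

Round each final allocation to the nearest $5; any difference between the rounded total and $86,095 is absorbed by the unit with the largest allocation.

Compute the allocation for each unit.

Unit 1A: $39,250; Unit 2A: $21,415; Unit 2C: $6,385; Unit G2: $12,175; Unit PH1: $6,870

Metered usage total 9,439; floor area total 19,117.
Blended shares (70% metered usage + 30% floor area): Unit 1A 0.4560; Unit 2A 0.2487; Unit 2C 0.0741; Unit G2 0.1414; Unit PH1 0.0798.
Proportional shares: Unit 1A 39,255.05; Unit 2A 21,415.02; Unit 2C 6,383.64; Unit G2 12,173.68; Unit PH1 6,867.61.
After rounding ($5): Unit 1A $39,255; Unit 2A $21,415; Unit 2C $6,385; Unit G2 $12,175; Unit PH1 $6,870. Sum = $86,100.
Difference $86,095 − $86,100 = −$5 applied to largest allocation (Unit 1A): Unit 1A becomes $39,250.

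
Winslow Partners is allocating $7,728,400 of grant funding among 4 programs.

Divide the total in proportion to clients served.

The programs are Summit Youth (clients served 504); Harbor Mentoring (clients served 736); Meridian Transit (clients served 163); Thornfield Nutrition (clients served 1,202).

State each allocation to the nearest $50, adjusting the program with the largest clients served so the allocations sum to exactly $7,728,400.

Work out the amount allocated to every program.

Clients served total: 504 + 736 + 163 + 1,202 = 2,605.
Raw shares: Summit Youth 1,495,245.14; Harbor Mentoring 2,183,532.59; Meridian Transit 483,581.27; Thornfield Nutrition 3,566,041.00.
After rounding ($50): Summit Youth $1,495,250; Harbor Mentoring $2,183,550; Meridian Transit $483,600; Thornfield Nutrition $3,566,050. Sum = $7,728,450.
Difference $7,728,400 − $7,728,450 = −$50 applied to largest clients served (Thornfield Nutrition): Thornfield Nutrition becomes $3,566,000.

Summit Youth: $1,495,250; Harbor Mentoring: $2,183,550; Meridian Transit: $483,600; Thornfield Nutrition: $3,566,000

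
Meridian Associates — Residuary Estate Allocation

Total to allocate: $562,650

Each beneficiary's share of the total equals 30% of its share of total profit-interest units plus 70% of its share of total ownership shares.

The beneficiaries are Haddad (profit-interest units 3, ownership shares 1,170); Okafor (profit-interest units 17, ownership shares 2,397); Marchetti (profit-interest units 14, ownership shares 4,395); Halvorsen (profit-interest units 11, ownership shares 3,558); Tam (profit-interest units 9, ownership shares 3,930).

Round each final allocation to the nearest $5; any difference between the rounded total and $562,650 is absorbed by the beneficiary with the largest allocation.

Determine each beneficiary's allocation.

Profit-interest units total 54; ownership shares total 15,450.
Blended shares (30% profit-interest units + 70% ownership shares): Haddad 0.0697; Okafor 0.2030; Marchetti 0.2769; Halvorsen 0.2223; Tam 0.2281.
Raw shares: Haddad 39,203.41; Okafor 114,244.05; Marchetti 155,800.03; Halvorsen 125,085.53; Tam 128,316.98.
At nearest $5: Haddad $39,205; Okafor $114,245; Marchetti $155,800; Halvorsen $125,085; Tam $128,315. Sum = $562,650.
Sum already equals the total — no adjustment.

Haddad: $39,205 | Okafor: $114,245 | Marchetti: $155,800 | Halvorsen: $125,085 | Tam: $128,315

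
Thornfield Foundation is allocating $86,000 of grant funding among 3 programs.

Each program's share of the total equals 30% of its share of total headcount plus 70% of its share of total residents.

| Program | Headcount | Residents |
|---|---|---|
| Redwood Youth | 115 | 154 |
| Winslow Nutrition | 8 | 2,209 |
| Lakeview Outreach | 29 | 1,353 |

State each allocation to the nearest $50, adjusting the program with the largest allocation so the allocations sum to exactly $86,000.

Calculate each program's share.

Redwood Youth: $22,000 | Winslow Nutrition: $37,150 | Lakeview Outreach: $26,850

Headcount total 152; residents total 3,716.
Composite weights (30% headcount + 70% residents): Redwood Youth 0.2560; Winslow Nutrition 0.4319; Lakeview Outreach 0.3121.
Unrounded shares: Redwood Youth 22,014.57; Winslow Nutrition 37,144.17; Lakeview Outreach 26,841.26.
Rounded to nearest $50: Redwood Youth $22,000; Winslow Nutrition $37,150; Lakeview Outreach $26,850. Sum = $86,000.
No rounding difference to absorb.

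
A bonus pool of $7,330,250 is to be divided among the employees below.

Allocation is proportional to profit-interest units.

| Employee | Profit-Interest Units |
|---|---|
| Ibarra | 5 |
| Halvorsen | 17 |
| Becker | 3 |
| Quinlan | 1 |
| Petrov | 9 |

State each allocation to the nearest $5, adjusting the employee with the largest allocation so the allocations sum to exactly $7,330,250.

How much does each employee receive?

Total profit-interest units = 35.
Proportional shares: Ibarra 5/35 × $7,330,250 = 1,047,178.57; Halvorsen 17/35 × $7,330,250 = 3,560,407.14; Becker 3/35 × $7,330,250 = 628,307.14; Quinlan 1/35 × $7,330,250 = 209,435.71; Petrov 9/35 × $7,330,250 = 1,884,921.43.
Rounded to nearest $5: Ibarra $1,047,180; Halvorsen $3,560,405; Becker $628,305; Quinlan $209,435; Petrov $1,884,920. Sum = $7,330,245.
Difference $7,330,250 − $7,330,245 = +$5 applied to largest allocation (Halvorsen): Halvorsen becomes $3,560,410.

Ibarra: $1,047,180 | Halvorsen: $3,560,410 | Becker: $628,305 | Quinlan: $209,435 | Petrov: $1,884,920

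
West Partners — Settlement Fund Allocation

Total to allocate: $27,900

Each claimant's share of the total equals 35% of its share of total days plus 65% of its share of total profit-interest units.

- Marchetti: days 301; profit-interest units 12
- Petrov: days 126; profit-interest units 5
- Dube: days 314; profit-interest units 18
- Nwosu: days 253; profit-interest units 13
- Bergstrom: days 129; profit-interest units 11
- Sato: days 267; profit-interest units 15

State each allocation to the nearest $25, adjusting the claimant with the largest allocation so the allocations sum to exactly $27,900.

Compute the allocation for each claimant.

Days total 1,390; profit-interest units total 74.
Composite weights (35% days + 65% profit-interest units): Marchetti 0.1812; Petrov 0.0756; Dube 0.2372; Nwosu 0.1779; Bergstrom 0.1291; Sato 0.1990.
Proportional shares: Marchetti 5,055.39; Petrov 2,110.51; Dube 6,617.12; Nwosu 4,963.25; Bergstrom 3,601.99; Sato 5,551.74.
At nearest $25: Marchetti $5,050; Petrov $2,100; Dube $6,625; Nwosu $4,975; Bergstrom $3,600; Sato $5,550. Sum = $27,900.
Sum already equals the total — no adjustment.

Marchetti: $5,050; Petrov: $2,100; Dube: $6,625; Nwosu: $4,975; Bergstrom: $3,600; Sato: $5,550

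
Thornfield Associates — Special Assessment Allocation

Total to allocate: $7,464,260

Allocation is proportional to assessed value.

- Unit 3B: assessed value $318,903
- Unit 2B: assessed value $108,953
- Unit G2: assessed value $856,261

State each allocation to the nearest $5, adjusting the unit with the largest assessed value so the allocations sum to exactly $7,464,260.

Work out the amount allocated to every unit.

Unit 3B: $1,853,705; Unit 2B: $633,315; Unit G2: $4,977,240

Total assessed value = 1,284,117.
Unrounded shares: Unit 3B 318,903/1,284,117 × $7,464,260 = 1,853,705.63; Unit 2B 108,953/1,284,117 × $7,464,260 = 633,317.31; Unit G2 856,261/1,284,117 × $7,464,260 = 4,977,237.07.
Rounded to nearest $5: Unit 3B $1,853,705; Unit 2B $633,315; Unit G2 $4,977,235. Sum = $7,464,255.
Difference $7,464,260 − $7,464,255 = +$5 applied to largest assessed value (Unit G2): Unit G2 becomes $4,977,240.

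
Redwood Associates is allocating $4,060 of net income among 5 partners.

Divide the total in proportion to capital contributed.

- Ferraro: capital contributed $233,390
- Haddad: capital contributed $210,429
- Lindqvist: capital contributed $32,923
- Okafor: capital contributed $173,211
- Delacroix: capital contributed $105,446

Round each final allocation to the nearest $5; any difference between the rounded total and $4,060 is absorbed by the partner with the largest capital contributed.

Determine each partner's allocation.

Ferraro: $1,260; Haddad: $1,130; Lindqvist: $175; Okafor: $930; Delacroix: $565

Total capital contributed = 755,399.
Unrounded shares: Ferraro 233,390/755,399 × $4,060 = 1,254.39; Haddad 210,429/755,399 × $4,060 = 1,130.98; Lindqvist 32,923/755,399 × $4,060 = 176.95; Okafor 173,211/755,399 × $4,060 = 930.95; Delacroix 105,446/755,399 × $4,060 = 566.73.
After rounding ($5): Ferraro $1,255; Haddad $1,130; Lindqvist $175; Okafor $930; Delacroix $565. Sum = $4,055.
Difference $4,060 − $4,055 = +$5 applied to largest capital contributed (Ferraro): Ferraro becomes $1,260.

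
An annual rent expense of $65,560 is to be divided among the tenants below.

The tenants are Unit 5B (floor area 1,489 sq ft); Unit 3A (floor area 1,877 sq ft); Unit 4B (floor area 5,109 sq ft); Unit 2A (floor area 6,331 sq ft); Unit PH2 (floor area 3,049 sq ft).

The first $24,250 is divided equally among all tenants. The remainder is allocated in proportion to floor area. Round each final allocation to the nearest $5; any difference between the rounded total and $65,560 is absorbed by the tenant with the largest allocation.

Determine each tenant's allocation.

$24,250 shared equally gives $4,850 per tenant.
Remainder $41,310 by floor area (total 17,855): Unit 5B 3,445.01 → $3,445; Unit 3A 4,342.70 → $4,345; Unit 4B 11,820.37 → $11,820; Unit 2A 14,647.64 → $14,650; Unit PH2 7,054.28 → $7,055.
Rounding difference −$5 on remainder applied to Unit 2A.
Totals: Unit 5B $4,850 + $3,445 = $8,295; Unit 3A $4,850 + $4,345 = $9,195; Unit 4B $4,850 + $11,820 = $16,670; Unit 2A $4,850 + $14,645 = $19,495; Unit PH2 $4,850 + $7,055 = $11,905.

Unit 5B: $8,295; Unit 3A: $9,195; Unit 4B: $16,670; Unit 2A: $19,495; Unit PH2: $11,905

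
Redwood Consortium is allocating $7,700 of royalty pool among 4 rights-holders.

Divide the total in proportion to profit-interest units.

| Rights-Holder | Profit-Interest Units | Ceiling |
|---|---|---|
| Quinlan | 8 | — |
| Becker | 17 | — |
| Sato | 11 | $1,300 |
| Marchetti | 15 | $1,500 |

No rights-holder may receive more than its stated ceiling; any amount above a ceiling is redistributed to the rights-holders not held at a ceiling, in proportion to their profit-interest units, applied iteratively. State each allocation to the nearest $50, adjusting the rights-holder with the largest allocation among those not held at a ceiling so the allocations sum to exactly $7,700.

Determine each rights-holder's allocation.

Quinlan: $1,550 · Becker: $3,350 · Sato: $1,300 · Marchetti: $1,500

Combined profit-interest units = 51.
Unconstrained shares: Quinlan 1,207.84; Becker 2,566.67; Sato 1,660.78; Marchetti 2,264.71.
Held at cap: Sato ($1,300), Marchetti ($1,500); balance $4,900 reallocated over remaining profit-interest units 25.
Shares after redistribution: Quinlan 1,568.00 → $1,550; Becker 3,332.00 → $3,350.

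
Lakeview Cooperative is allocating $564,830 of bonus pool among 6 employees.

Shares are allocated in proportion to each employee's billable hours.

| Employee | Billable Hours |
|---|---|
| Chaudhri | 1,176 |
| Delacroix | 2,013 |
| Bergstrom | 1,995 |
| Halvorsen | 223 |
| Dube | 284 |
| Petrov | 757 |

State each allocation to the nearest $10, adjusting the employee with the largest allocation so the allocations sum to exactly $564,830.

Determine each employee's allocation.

Chaudhri: $103,010 | Delacroix: $176,340 | Bergstrom: $174,760 | Halvorsen: $19,530 | Dube: $24,880 | Petrov: $66,310

Sum of billable hours: 6,448.
Raw shares: Chaudhri 1,176/6,448 × $564,830 = 103,014.90; Delacroix 2,013/6,448 × $564,830 = 176,334.18; Bergstrom 1,995/6,448 × $564,830 = 174,757.42; Halvorsen 223/6,448 × $564,830 = 19,534.29; Dube 284/6,448 × $564,830 = 24,877.75; Petrov 757/6,448 × $564,830 = 66,311.46.
At nearest $10: Chaudhri $103,010; Delacroix $176,330; Bergstrom $174,760; Halvorsen $19,530; Dube $24,880; Petrov $66,310. Sum = $564,820.
Difference $564,830 − $564,820 = +$10 applied to largest allocation (Delacroix): Delacroix becomes $176,340.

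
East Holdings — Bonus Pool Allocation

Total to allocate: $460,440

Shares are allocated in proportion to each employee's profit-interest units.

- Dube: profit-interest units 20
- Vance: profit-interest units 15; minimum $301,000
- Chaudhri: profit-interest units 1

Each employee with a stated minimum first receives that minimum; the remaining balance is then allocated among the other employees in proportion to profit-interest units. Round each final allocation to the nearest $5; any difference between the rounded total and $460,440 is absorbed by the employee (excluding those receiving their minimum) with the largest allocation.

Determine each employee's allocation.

Fund the minimums — Vance $301,000. Balance $159,440.
Balance split over remaining profit-interest units 21: Dube 151,847.62 → $151,850; Chaudhri 7,592.38 → $7,590.

Dube: $151,850; Vance: $301,000; Chaudhri: $7,590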